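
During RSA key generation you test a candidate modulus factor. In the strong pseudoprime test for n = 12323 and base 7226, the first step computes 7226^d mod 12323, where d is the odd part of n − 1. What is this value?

12322

n − 1 = 12322 = 2^1 · 6161, so s = 1 and d = 6161.
7226^6161 mod 12323 = 12322.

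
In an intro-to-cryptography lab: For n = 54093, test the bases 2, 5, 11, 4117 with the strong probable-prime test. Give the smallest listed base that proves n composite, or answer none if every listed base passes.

n − 1 = 54092 = 2^2 · 13523, so s = 2 and d = 13523.
Base 2: x_0 = 2^13523 mod 54093 = 4193. x_0 is neither 1 nor 54092, so continue squaring. x_1 = 4193^2 mod 54093 = 1024. Reached i = s−1 = 1 without hitting −1: 2 is a Miller–Rabin witness and 54093 is composite.
Base 5: x_0 = 5^13523 mod 54093 = 37097. x_0 is neither 1 nor 54092, so continue squaring. x_1 = 37097^2 mod 54093 = 7396. Reached i = s−1 = 1 without hitting −1: 5 is a Miller–Rabin witness and 54093 is composite.
Base 11: x_0 = 11^13523 mod 54093 = 27215. x_0 is neither 1 nor 54092, so continue squaring. x_1 = 27215^2 mod 54093 = 14869. Reached i = s−1 = 1 without hitting −1: 11 is a Miller–Rabin witness and 54093 is composite.
Base 4117: x_0 = 4117^13523 mod 54093 = 35506. x_0 is neither 1 nor 54092, so continue squaring. x_1 = 35506^2 mod 54093 = 38671. Reached i = s−1 = 1 without hitting −1: 4117 is a Miller–Rabin witness and 54093 is composite.
The smallest witness among the given bases is 2.

2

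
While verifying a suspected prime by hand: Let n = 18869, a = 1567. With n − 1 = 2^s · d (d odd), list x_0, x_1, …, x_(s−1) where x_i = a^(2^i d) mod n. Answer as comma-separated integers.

1, 1

n − 1 = 18868 = 2^2 · 4717, so s = 2 and d = 4717.
x_0 = 1567^4717 mod 18869 = 1.
x_1 = 1^2 mod 18869 = 1.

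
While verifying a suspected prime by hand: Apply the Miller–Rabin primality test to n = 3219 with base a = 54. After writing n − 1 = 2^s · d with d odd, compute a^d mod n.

n − 1 = 3218 = 2^1 · 1609, so s = 1 and d = 1609.
Repeated squaring mod 3219: 54^1 ≡ 54, 54^2 ≡ 2916, 54^4 ≡ 1677, 54^8 ≡ 2142, 54^16 ≡ 1089, 54^32 ≡ 1329, 54^64 ≡ 2229, 54^128 ≡ 1524, 54^256 ≡ 1677, 54^512 ≡ 2142, 54^1024 ≡ 1089.
1609 = 1024 + 512 + 64 + 8 + 1, so 54^1609 ≡ 1089·2142·2229·2142·54 ≡ 1428 (mod 3219).

1428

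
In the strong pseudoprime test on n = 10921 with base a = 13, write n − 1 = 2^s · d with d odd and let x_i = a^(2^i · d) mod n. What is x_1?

n − 1 = 10920 = 2^3 · 1365, so s = 3 and d = 1365.
Repeated squaring mod 10921: 13^1 ≡ 13, 13^2 ≡ 169, 13^4 ≡ 6719, 13^8 ≡ 8468, 13^16 ≡ 10659, 13^32 ≡ 3118, 13^64 ≡ 2234, 13^128 ≡ 10780, 13^256 ≡ 8960, 13^512 ≡ 1329, 13^1024 ≡ 7960.
1365 = 1024 + 256 + 64 + 16 + 4 + 1, so 13^1365 ≡ 7960·8960·2234·10659·6719·13 ≡ 6876 (mod 10921).
x_0 = 6876.
x_1 = 6876^2 mod 10921 = 2367.

2367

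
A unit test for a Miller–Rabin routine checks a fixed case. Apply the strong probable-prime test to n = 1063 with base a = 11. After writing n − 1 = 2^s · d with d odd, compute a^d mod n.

1

n − 1 = 1062 = 2^1 · 531, so s = 1 and d = 531.
11^531 mod 1063 = 1.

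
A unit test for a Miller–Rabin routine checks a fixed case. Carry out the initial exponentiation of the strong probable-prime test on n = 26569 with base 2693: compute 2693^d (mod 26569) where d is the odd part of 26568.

n − 1 = 26568 = 2^3 · 3321, so s = 3 and d = 3321.
Repeated squaring mod 26569: 2693^1 ≡ 2693, 2693^2 ≡ 25481, 2693^4 ≡ 14708, 2693^8 ≡ 466, 2693^16 ≡ 4604, 2693^32 ≡ 21323, 2693^64 ≡ 21601, 2693^128 ≡ 24992, 2693^256 ≡ 16012, 2693^512 ≡ 19863, 2693^1024 ≡ 15688, 2693^2048 ≡ 4697.
3321 = 2048 + 1024 + 128 + 64 + 32 + 16 + 8 + 1, so 2693^3321 ≡ 4697·15688·24992·21601·21323·4604·466·2693 ≡ 653 (mod 26569).

653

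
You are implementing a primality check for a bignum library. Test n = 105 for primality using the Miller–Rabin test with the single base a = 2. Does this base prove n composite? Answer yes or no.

yes

n − 1 = 104 = 2^3 · 13, so s = 3 and d = 13.
Repeated squaring mod 105: 2^1 ≡ 2, 2^2 ≡ 4, 2^4 ≡ 16, 2^8 ≡ 46.
13 = 8 + 4 + 1, so 2^13 ≡ 46·16·2 ≡ 2 (mod 105).
x_0 = 2^13 mod 105 = 2.
x_0 is neither 1 nor 104, so continue squaring.
x_1 = 2^2 mod 105 = 4.
x_2 = 4^2 mod 105 = 16.
Reached i = s−1 = 2 without hitting −1: 2 is a Miller–Rabin witness and 105 is composite.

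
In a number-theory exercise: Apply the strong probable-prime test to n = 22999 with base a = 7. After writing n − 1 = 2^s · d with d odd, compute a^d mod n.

21657

n − 1 = 22998 = 2^1 · 11499, so s = 1 and d = 11499.
7^11499 mod 22999 = 21657.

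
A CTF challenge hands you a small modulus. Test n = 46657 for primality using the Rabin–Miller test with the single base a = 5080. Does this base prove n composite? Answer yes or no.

n − 1 = 46656 = 2^6 · 729, so s = 6 and d = 729.
By repeated squaring, 5080^729 ≡ 46656 (mod 46657).
x_0 = 5080^729 mod 46657 = 46656.
x_0 = 46656 ≡ −1, so 5080 is not a witness.

no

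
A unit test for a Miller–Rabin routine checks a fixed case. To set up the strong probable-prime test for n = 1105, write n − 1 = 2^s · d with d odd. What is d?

Halving: 1104 → 552 → 276 → 138 → 69; 69 is odd.
So 1104 = 2^4 · 69.

69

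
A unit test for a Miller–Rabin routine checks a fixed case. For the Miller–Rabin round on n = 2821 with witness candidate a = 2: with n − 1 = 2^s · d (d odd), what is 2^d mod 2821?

n − 1 = 2820 = 2^2 · 705, so s = 2 and d = 705.
Repeated squaring mod 2821: 2^1 ≡ 2, 2^2 ≡ 4, 2^4 ≡ 16, 2^8 ≡ 256, 2^16 ≡ 653, 2^32 ≡ 438, 2^64 ≡ 16, 2^128 ≡ 256, 2^256 ≡ 653, 2^512 ≡ 438.
705 = 512 + 128 + 64 + 1, so 2^705 ≡ 438·256·16·2 ≡ 2605 (mod 2821).

2605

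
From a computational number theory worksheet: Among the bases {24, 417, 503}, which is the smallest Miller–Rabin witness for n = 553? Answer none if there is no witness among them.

n − 1 = 552 = 2^3 · 69, so s = 3 and d = 69.
Base 24: x_0 = 24^69 mod 553 = 552. x_0 = 552 ≡ −1, so 24 is not a witness.
Base 417: x_0 = 417^69 mod 553 = 337. x_0 is neither 1 nor 552, so continue squaring. x_1 = 337^2 mod 553 = 204. x_2 = 204^2 mod 553 = 141. Reached i = s−1 = 2 without hitting −1: 417 is a Miller–Rabin witness and 553 is composite.
Base 503: x_0 = 503^69 mod 553 = 251. x_0 is neither 1 nor 552, so continue squaring. x_1 = 251^2 mod 553 = 512. x_2 = 512^2 mod 553 = 22. Reached i = s−1 = 2 without hitting −1: 503 is a Miller–Rabin witness and 553 is composite.
The smallest witness among the given bases is 417.

417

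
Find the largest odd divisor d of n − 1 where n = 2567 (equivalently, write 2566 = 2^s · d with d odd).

Halving: 2566 → 1283; 1283 is odd.
So 2566 = 2^1 · 1283.

1283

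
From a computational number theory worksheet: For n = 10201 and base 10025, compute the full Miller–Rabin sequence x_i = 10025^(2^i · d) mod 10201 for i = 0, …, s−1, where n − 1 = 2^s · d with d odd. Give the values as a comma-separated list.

212, 4140, 1920

n − 1 = 10200 = 2^3 · 1275, so s = 3 and d = 1275.
x_0 = 10025^1275 mod 10201 = 212.
x_1 = 212^2 mod 10201 = 4140.
x_2 = 4140^2 mod 10201 = 1920.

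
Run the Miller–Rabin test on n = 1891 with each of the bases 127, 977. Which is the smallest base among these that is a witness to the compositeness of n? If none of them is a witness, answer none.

n − 1 = 1890 = 2^1 · 945, so s = 1 and d = 945.
Base 127: x_0 = 127^945 mod 1891 = 1890. x_0 = 1890 ≡ −1, so 127 is not a witness.
Base 977: x_0 = 977^945 mod 1891 = 1. x_0 = 1, so 977 is not a witness.
No listed base is a witness for 1891.

none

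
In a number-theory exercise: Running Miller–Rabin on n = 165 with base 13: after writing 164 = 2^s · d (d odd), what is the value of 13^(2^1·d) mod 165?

4

n − 1 = 164 = 2^2 · 41, so s = 2 and d = 41.
x_0 = 13^41 mod 165 = 13.
x_1 = 13^2 mod 165 = 4.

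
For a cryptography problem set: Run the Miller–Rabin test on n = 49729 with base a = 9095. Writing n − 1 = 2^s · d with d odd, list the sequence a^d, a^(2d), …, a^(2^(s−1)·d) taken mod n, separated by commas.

14273, 28545, 7360, 14719, 29437, 9144

n − 1 = 49728 = 2^6 · 777, so s = 6 and d = 777.
x_0 = 9095^777 mod 49729 = 14273.
x_1 = 14273^2 mod 49729 = 28545.
x_2 = 28545^2 mod 49729 = 7360.
x_3 = 7360^2 mod 49729 = 14719.
x_4 = 14719^2 mod 49729 = 29437.
x_5 = 29437^2 mod 49729 = 9144.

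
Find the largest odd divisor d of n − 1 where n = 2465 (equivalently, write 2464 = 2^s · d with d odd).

Halving: 2464 → 1232 → 616 → 308 → 154 → 77; 77 is odd.
So 2464 = 2^5 · 77.

77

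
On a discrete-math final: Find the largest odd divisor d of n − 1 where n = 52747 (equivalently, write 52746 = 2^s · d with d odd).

26373

Halving: 52746 → 26373; 26373 is odd.
So 52746 = 2^1 · 26373.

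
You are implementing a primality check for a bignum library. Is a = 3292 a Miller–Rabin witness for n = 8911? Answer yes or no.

no

n − 1 = 8910 = 2^1 · 4455, so s = 1 and d = 4455.
x_0 = 3292^4455 mod 8911 = 1.
x_0 = 1, so 3292 is not a witness.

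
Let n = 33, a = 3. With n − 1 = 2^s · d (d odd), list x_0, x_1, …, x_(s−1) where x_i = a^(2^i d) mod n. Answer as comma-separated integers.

n − 1 = 32 = 2^5 · 1, so s = 5 and d = 1.
x_0 = 3^1 mod 33 = 3.
x_1 = 3^2 mod 33 = 9.
x_2 = 9^2 mod 33 = 15.
x_3 = 15^2 mod 33 = 27.
x_4 = 27^2 mod 33 = 3.

3, 9, 15, 27, 3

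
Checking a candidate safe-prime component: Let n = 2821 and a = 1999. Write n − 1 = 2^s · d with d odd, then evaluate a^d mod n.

1611

n − 1 = 2820 = 2^2 · 705, so s = 2 and d = 705.
1999^705 mod 2821 = 1611.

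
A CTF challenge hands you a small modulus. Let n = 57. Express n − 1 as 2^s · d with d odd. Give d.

7

Halving: 56 → 28 → 14 → 7; 7 is odd.
So 56 = 2^3 · 7.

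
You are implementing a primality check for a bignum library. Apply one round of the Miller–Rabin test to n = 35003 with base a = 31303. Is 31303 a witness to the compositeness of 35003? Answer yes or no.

yes

n − 1 = 35002 = 2^1 · 17501, so s = 1 and d = 17501.
x_0 = 31303^17501 mod 35003 = 418.
x_0 ∉ {1, 35002} and s = 1, so 31303 is a Miller–Rabin witness and 35003 is composite.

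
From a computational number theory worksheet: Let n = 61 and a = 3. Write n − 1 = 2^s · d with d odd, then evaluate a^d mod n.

60

n − 1 = 60 = 2^2 · 15, so s = 2 and d = 15.
3^15 mod 61 = 60.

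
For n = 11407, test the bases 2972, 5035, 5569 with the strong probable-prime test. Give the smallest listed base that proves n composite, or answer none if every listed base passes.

n − 1 = 11406 = 2^1 · 5703, so s = 1 and d = 5703.
Base 2972: x_0 = 2972^5703 mod 11407 = 3627. x_0 ∉ {1, 11406} and s = 1, so 2972 is a Miller–Rabin witness and 11407 is composite.
Base 5035: x_0 = 5035^5703 mod 11407 = 10500. x_0 ∉ {1, 11406} and s = 1, so 5035 is a Miller–Rabin witness and 11407 is composite.
Base 5569: x_0 = 5569^5703 mod 11407 = 1501. x_0 ∉ {1, 11406} and s = 1, so 5569 is a Miller–Rabin witness and 11407 is composite.
The smallest witness among the given bases is 2972.

2972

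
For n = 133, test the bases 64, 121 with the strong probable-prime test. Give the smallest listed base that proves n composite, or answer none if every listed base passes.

n − 1 = 132 = 2^2 · 33, so s = 2 and d = 33.
Base 64: x_0 = 64^33 mod 133 = 1. x_0 = 1, so 64 is not a witness.
Base 121: x_0 = 121^33 mod 133 = 1. x_0 = 1, so 121 is not a witness.
No listed base is a witness for 133.

none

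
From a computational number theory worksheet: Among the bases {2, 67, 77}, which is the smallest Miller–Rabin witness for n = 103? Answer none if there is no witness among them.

none

n − 1 = 102 = 2^1 · 51, so s = 1 and d = 51.
Base 2: x_0 = 2^51 mod 103 = 1. x_0 = 1, so 2 is not a witness.
Base 67: x_0 = 67^51 mod 103 = 102. x_0 = 102 ≡ −1, so 67 is not a witness.
Base 77: x_0 = 77^51 mod 103 = 102. x_0 = 102 ≡ −1, so 77 is not a witness.
No listed base is a witness for 103.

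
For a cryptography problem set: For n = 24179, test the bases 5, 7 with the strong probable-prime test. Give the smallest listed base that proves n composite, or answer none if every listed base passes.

n − 1 = 24178 = 2^1 · 12089, so s = 1 and d = 12089.
Base 5: x_0 = 5^12089 mod 24179 = 1. x_0 = 1, so 5 is not a witness.
Base 7: x_0 = 7^12089 mod 24179 = 24178. x_0 = 24178 ≡ −1, so 7 is not a witness.
No listed base is a witness for 24179.

none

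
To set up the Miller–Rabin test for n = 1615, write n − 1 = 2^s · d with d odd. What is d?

Halving: 1614 → 807; 807 is odd.
So 1614 = 2^1 · 807.

807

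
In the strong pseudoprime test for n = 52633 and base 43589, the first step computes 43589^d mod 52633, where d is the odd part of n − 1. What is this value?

19054

n − 1 = 52632 = 2^3 · 6579, so s = 3 and d = 6579.
43589^6579 mod 52633 = 19054.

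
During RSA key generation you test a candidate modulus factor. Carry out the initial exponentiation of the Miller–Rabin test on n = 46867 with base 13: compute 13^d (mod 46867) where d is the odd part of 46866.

n − 1 = 46866 = 2^1 · 23433, so s = 1 and d = 23433.
13^23433 mod 46867 = 46866.

46866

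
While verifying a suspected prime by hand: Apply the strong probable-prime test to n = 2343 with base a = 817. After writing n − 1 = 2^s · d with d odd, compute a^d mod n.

1444

n − 1 = 2342 = 2^1 · 1171, so s = 1 and d = 1171.
817^1171 mod 2343 = 1444.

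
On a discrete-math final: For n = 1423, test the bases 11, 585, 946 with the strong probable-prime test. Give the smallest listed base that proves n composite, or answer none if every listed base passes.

n − 1 = 1422 = 2^1 · 711, so s = 1 and d = 711.
Base 11: x_0 = 11^711 mod 1423 = 1422. x_0 = 1422 ≡ −1, so 11 is not a witness.
Base 585: x_0 = 585^711 mod 1423 = 1. x_0 = 1, so 585 is not a witness.
Base 946: x_0 = 946^711 mod 1423 = 1. x_0 = 1, so 946 is not a witness.
No listed base is a witness for 1423.

none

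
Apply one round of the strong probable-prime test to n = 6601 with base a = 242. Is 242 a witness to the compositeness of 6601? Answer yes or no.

n − 1 = 6600 = 2^3 · 825, so s = 3 and d = 825.
x_0 = 242^825 mod 6601 = 1.
x_0 = 1, so 242 is not a witness.

no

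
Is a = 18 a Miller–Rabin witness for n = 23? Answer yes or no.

no

n − 1 = 22 = 2^1 · 11, so s = 1 and d = 11.
Repeated squaring mod 23: 18^1 ≡ 18, 18^2 ≡ 2, 18^4 ≡ 4, 18^8 ≡ 16.
11 = 8 + 2 + 1, so 18^11 ≡ 16·2·18 ≡ 1 (mod 23).
x_0 = 18^11 mod 23 = 1.
x_0 = 1, so 18 is not a witness.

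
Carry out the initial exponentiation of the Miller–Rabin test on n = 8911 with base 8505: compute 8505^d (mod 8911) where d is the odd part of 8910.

7637

n − 1 = 8910 = 2^1 · 4455, so s = 1 and d = 4455.
Repeated squaring mod 8911: 8505^1 ≡ 8505, 8505^2 ≡ 4438, 8505^4 ≡ 2534, 8505^8 ≡ 5236, 8505^16 ≡ 5460, 8505^32 ≡ 4305, 8505^64 ≡ 7056, 8505^128 ≡ 1379, 8505^256 ≡ 3598, 8505^512 ≡ 6832, 8505^1024 ≡ 406, 8505^2048 ≡ 4438, 8505^4096 ≡ 2534.
4455 = 4096 + 256 + 64 + 32 + 4 + 2 + 1, so 8505^4455 ≡ 2534·3598·7056·4305·2534·4438·8505 ≡ 7637 (mod 8911).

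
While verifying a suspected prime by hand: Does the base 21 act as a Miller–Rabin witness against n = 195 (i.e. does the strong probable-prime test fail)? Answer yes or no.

yes

n − 1 = 194 = 2^1 · 97, so s = 1 and d = 97.
x_0 = 21^97 mod 195 = 21.
x_0 ∉ {1, 194} and s = 1, so 21 is a Miller–Rabin witness and 195 is composite.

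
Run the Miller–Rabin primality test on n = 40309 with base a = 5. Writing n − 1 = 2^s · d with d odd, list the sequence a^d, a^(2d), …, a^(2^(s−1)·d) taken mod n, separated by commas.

13028, 27894

n − 1 = 40308 = 2^2 · 10077, so s = 2 and d = 10077.
x_0 = 5^10077 mod 40309 = 13028.
x_1 = 13028^2 mod 40309 = 27894.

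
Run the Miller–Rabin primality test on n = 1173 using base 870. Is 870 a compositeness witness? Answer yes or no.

n − 1 = 1172 = 2^2 · 293, so s = 2 and d = 293.
x_0 = 870^293 mod 1173 = 498.
x_0 is neither 1 nor 1172, so continue squaring.
x_1 = 498^2 mod 1173 = 501.
Reached i = s−1 = 1 without hitting −1: 870 is a Miller–Rabin witness and 1173 is composite.

yes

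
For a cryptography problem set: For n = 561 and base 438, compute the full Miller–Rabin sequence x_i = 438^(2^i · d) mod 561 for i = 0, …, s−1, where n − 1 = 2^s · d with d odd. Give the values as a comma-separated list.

276, 441, 375, 375

n − 1 = 560 = 2^4 · 35, so s = 4 and d = 35.
x_0 = 438^35 mod 561 = 276.
x_1 = 276^2 mod 561 = 441.
x_2 = 441^2 mod 561 = 375.
x_3 = 375^2 mod 561 = 375.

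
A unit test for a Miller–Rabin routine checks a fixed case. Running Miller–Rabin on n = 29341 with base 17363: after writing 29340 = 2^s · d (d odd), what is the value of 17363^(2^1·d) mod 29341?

n − 1 = 29340 = 2^2 · 7335, so s = 2 and d = 7335.
x_0 = 17363^7335 mod 29341 = 20129.
x_1 = 20129^2 mod 29341 = 6772.

6772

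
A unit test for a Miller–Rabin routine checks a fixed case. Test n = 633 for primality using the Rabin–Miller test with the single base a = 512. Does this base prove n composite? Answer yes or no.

yes

n − 1 = 632 = 2^3 · 79, so s = 3 and d = 79.
x_0 = 512^79 mod 633 = 86.
x_0 is neither 1 nor 632, so continue squaring.
x_1 = 86^2 mod 633 = 433.
x_2 = 433^2 mod 633 = 121.
Reached i = s−1 = 2 without hitting −1: 512 is a Miller–Rabin witness and 633 is composite.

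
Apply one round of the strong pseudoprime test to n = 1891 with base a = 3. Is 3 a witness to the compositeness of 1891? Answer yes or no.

n − 1 = 1890 = 2^1 · 945, so s = 1 and d = 945.
x_0 = 3^945 mod 1891 = 1890.
x_0 = 1890 ≡ −1, so 3 is not a witness.

no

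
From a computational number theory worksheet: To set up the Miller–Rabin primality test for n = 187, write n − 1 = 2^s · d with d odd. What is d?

Halving: 186 → 93; 93 is odd.
So 186 = 2^1 · 93.

93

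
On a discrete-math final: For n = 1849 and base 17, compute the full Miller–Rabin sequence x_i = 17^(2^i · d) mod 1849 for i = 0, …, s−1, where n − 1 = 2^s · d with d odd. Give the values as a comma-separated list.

n − 1 = 1848 = 2^3 · 231, so s = 3 and d = 231.
x_0 = 17^231 mod 1849 = 1635.
x_1 = 1635^2 mod 1849 = 1420.
x_2 = 1420^2 mod 1849 = 990.

1635, 1420, 990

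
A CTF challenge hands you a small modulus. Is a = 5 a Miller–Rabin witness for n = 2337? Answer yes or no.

yes

n − 1 = 2336 = 2^5 · 73, so s = 5 and d = 73.
x_0 = 5^73 mod 2337 = 2171.
x_0 is neither 1 nor 2336, so continue squaring.
x_1 = 2171^2 mod 2337 = 1849.
x_2 = 1849^2 mod 2337 = 2107.
x_3 = 2107^2 mod 2337 = 1486.
x_4 = 1486^2 mod 2337 = 2068.
Reached i = s−1 = 4 without hitting −1: 5 is a Miller–Rabin witness and 2337 is composite.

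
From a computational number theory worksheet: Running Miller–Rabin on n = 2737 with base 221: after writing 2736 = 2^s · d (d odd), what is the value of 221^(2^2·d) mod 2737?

n − 1 = 2736 = 2^4 · 171, so s = 4 and d = 171.
x_0 = 221^171 mod 2737 = 204.
x_1 = 204^2 mod 2737 = 561.
x_2 = 561^2 mod 2737 = 2703.

2703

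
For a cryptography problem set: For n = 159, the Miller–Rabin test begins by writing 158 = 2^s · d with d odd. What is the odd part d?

Halving: 158 → 79; 79 is odd.
So 158 = 2^1 · 79.

79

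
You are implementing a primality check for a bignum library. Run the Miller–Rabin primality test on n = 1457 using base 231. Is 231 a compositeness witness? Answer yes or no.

n − 1 = 1456 = 2^4 · 91, so s = 4 and d = 91.
x_0 = 231^91 mod 1457 = 975.
x_0 is neither 1 nor 1456, so continue squaring.
x_1 = 975^2 mod 1457 = 661.
x_2 = 661^2 mod 1457 = 1278.
x_3 = 1278^2 mod 1457 = 1444.
Reached i = s−1 = 3 without hitting −1: 231 is a Miller–Rabin witness and 1457 is composite.

yes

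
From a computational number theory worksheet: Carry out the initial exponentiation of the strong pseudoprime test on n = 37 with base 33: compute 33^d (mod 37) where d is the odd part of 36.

n − 1 = 36 = 2^2 · 9, so s = 2 and d = 9.
33^9 mod 37 = 1.

1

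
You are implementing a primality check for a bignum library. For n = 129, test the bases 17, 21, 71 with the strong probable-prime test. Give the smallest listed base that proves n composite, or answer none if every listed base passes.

17

n − 1 = 128 = 2^7 · 1, so s = 7 and d = 1.
Base 17: x_0 = 17^1 mod 129 = 17. x_0 is neither 1 nor 128, so continue squaring. x_1 = 17^2 mod 129 = 31. x_2 = 31^2 mod 129 = 58. x_3 = 58^2 mod 129 = 10. x_4 = 10^2 mod 129 = 100. x_5 = 100^2 mod 129 = 67. x_6 = 67^2 mod 129 = 103. Reached i = s−1 = 6 without hitting −1: 17 is a Miller–Rabin witness and 129 is composite.
Base 21: x_0 = 21^1 mod 129 = 21. x_0 is neither 1 nor 128, so continue squaring. x_1 = 21^2 mod 129 = 54. x_2 = 54^2 mod 129 = 78. x_3 = 78^2 mod 129 = 21. x_4 = 21^2 mod 129 = 54. x_5 = 54^2 mod 129 = 78. x_6 = 78^2 mod 129 = 21. Reached i = s−1 = 6 without hitting −1: 21 is a Miller–Rabin witness and 129 is composite.
Base 71: x_0 = 71^1 mod 129 = 71. x_0 is neither 1 nor 128, so continue squaring. x_1 = 71^2 mod 129 = 10. x_2 = 10^2 mod 129 = 100. x_3 = 100^2 mod 129 = 67. x_4 = 67^2 mod 129 = 103. x_5 = 103^2 mod 129 = 31. x_6 = 31^2 mod 129 = 58. Reached i = s−1 = 6 without hitting −1: 71 is a Miller–Rabin witness and 129 is composite.
The smallest witness among the given bases is 17.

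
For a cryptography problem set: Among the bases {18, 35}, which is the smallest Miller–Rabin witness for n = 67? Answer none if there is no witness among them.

none

n − 1 = 66 = 2^1 · 33, so s = 1 and d = 33.
Base 18: x_0 = 18^33 mod 67 = 66. x_0 = 66 ≡ −1, so 18 is not a witness.
Base 35: x_0 = 35^33 mod 67 = 1. x_0 = 1, so 35 is not a witness.
No listed base is a witness for 67.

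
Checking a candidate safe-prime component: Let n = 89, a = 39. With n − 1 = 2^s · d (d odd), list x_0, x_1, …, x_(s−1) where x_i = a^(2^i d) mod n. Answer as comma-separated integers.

n − 1 = 88 = 2^3 · 11, so s = 3 and d = 11.
x_0 = 39^11 mod 89 = 1.
x_1 = 1^2 mod 89 = 1.
x_2 = 1^2 mod 89 = 1.

1, 1, 1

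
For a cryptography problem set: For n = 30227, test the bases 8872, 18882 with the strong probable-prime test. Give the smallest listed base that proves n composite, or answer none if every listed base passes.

n − 1 = 30226 = 2^1 · 15113, so s = 1 and d = 15113.
Base 8872: x_0 = 8872^15113 mod 30227 = 22432. x_0 ∉ {1, 30226} and s = 1, so 8872 is a Miller–Rabin witness and 30227 is composite.
Base 18882: x_0 = 18882^15113 mod 30227 = 22653. x_0 ∉ {1, 30226} and s = 1, so 18882 is a Miller–Rabin witness and 30227 is composite.
The smallest witness among the given bases is 8872.

8872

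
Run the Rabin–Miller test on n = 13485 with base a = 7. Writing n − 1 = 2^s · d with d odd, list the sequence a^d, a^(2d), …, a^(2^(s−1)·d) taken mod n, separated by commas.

7708, 11839

n − 1 = 13484 = 2^2 · 3371, so s = 2 and d = 3371.
x_0 = 7^3371 mod 13485 = 7708.
x_1 = 7708^2 mod 13485 = 11839.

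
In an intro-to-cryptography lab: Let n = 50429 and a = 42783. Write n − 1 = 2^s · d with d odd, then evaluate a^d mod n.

n − 1 = 50428 = 2^2 · 12607, so s = 2 and d = 12607.
42783^12607 mod 50429 = 1884.

1884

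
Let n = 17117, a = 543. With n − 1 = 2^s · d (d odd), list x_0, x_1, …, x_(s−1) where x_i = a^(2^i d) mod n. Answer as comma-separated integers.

1, 1

n − 1 = 17116 = 2^2 · 4279, so s = 2 and d = 4279.
x_0 = 543^4279 mod 17117 = 1.
x_1 = 1^2 mod 17117 = 1.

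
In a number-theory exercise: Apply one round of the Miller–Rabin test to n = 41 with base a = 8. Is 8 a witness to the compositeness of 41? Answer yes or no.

no

n − 1 = 40 = 2^3 · 5, so s = 3 and d = 5.
x_0 = 8^5 mod 41 = 9.
x_0 is neither 1 nor 40, so continue squaring.
x_1 = 9^2 mod 41 = 40.
x_1 ≡ −1, so 8 is not a witness.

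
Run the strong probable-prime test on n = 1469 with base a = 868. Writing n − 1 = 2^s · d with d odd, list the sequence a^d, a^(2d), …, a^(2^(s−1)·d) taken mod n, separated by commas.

439, 282

n − 1 = 1468 = 2^2 · 367, so s = 2 and d = 367.
x_0 = 868^367 mod 1469 = 439.
x_1 = 439^2 mod 1469 = 282.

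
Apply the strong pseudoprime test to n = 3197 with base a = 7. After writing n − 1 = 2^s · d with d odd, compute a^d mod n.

n − 1 = 3196 = 2^2 · 799, so s = 2 and d = 799.
7^799 mod 3197 = 764.

764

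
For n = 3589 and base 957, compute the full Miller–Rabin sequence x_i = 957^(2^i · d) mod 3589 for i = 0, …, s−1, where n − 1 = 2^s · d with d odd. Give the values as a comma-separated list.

806, 27

n − 1 = 3588 = 2^2 · 897, so s = 2 and d = 897.
x_0 = 957^897 mod 3589 = 806.
x_1 = 806^2 mod 3589 = 27.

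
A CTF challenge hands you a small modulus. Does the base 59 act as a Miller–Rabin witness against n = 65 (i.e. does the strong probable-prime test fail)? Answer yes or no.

yes

n − 1 = 64 = 2^6 · 1, so s = 6 and d = 1.
x_0 = 59^1 mod 65 = 59.
x_0 is neither 1 nor 64, so continue squaring.
x_1 = 59^2 mod 65 = 36.
x_2 = 36^2 mod 65 = 61.
x_3 = 61^2 mod 65 = 16.
x_4 = 16^2 mod 65 = 61.
x_5 = 61^2 mod 65 = 16.
Reached i = s−1 = 5 without hitting −1: 59 is a Miller–Rabin witness and 65 is composite.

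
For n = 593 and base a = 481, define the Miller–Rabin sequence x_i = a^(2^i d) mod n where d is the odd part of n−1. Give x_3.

592

n − 1 = 592 = 2^4 · 37, so s = 4 and d = 37.
x_0 = 481^37 mod 593 = 94.
x_1 = 94^2 mod 593 = 534.
x_2 = 534^2 mod 593 = 516.
x_3 = 516^2 mod 593 = 592.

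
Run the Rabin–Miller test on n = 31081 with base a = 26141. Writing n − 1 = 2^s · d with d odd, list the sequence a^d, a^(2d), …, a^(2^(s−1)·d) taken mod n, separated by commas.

18274, 4812, 31080

n − 1 = 31080 = 2^3 · 3885, so s = 3 and d = 3885.
x_0 = 26141^3885 mod 31081 = 18274.
x_1 = 18274^2 mod 31081 = 4812.
x_2 = 4812^2 mod 31081 = 31080.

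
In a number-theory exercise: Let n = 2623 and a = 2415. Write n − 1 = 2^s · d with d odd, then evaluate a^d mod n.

n − 1 = 2622 = 2^1 · 1311, so s = 1 and d = 1311.
2415^1311 mod 2623 = 773.

773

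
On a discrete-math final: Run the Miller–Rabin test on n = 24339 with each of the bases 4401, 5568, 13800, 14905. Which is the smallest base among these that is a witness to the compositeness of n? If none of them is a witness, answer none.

4401

n − 1 = 24338 = 2^1 · 12169, so s = 1 and d = 12169.
Base 4401: x_0 = 4401^12169 mod 24339 = 8391. x_0 ∉ {1, 24338} and s = 1, so 4401 is a Miller–Rabin witness and 24339 is composite.
Base 5568: x_0 = 5568^12169 mod 24339 = 23922. x_0 ∉ {1, 24338} and s = 1, so 5568 is a Miller–Rabin witness and 24339 is composite.
Base 13800: x_0 = 13800^12169 mod 24339 = 13800. x_0 ∉ {1, 24338} and s = 1, so 13800 is a Miller–Rabin witness and 24339 is composite.
Base 14905: x_0 = 14905^12169 mod 24339 = 14905. x_0 ∉ {1, 24338} and s = 1, so 14905 is a Miller–Rabin witness and 24339 is composite.
The smallest witness among the given bases is 4401.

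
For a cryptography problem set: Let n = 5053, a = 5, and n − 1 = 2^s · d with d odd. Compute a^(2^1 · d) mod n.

1520

n − 1 = 5052 = 2^2 · 1263, so s = 2 and d = 1263.
By repeated squaring, 5^1263 ≡ 404 (mod 5053).
x_0 = 404.
x_1 = 404^2 mod 5053 = 1520.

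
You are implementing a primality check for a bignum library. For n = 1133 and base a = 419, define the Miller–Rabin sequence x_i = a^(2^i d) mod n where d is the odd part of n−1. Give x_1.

n − 1 = 1132 = 2^2 · 283, so s = 2 and d = 283.
Repeated squaring mod 1133: 419^1 ≡ 419, 419^2 ≡ 1079, 419^4 ≡ 650, 419^8 ≡ 1024, 419^16 ≡ 551, 419^32 ≡ 1090, 419^64 ≡ 716, 419^128 ≡ 540, 419^256 ≡ 419.
283 = 256 + 16 + 8 + 2 + 1, so 419^283 ≡ 419·551·1024·1079·419 ≡ 298 (mod 1133).
x_0 = 298.
x_1 = 298^2 mod 1133 = 430.

430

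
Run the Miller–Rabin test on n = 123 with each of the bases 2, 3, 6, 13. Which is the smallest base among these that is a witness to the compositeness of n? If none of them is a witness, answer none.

n − 1 = 122 = 2^1 · 61, so s = 1 and d = 61.
Base 2: x_0 = 2^61 mod 123 = 2. x_0 ∉ {1, 122} and s = 1, so 2 is a Miller–Rabin witness and 123 is composite.
Base 3: x_0 = 3^61 mod 123 = 120. x_0 ∉ {1, 122} and s = 1, so 3 is a Miller–Rabin witness and 123 is composite.
Base 6: x_0 = 6^61 mod 123 = 117. x_0 ∉ {1, 122} and s = 1, so 6 is a Miller–Rabin witness and 123 is composite.
Base 13: x_0 = 13^61 mod 123 = 28. x_0 ∉ {1, 122} and s = 1, so 13 is a Miller–Rabin witness and 123 is composite.
The smallest witness among the given bases is 2.

2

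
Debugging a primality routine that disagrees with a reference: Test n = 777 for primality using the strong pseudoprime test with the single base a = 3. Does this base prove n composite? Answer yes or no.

yes

n − 1 = 776 = 2^3 · 97, so s = 3 and d = 97.
x_0 = 3^97 mod 777 = 633.
x_0 is neither 1 nor 776, so continue squaring.
x_1 = 633^2 mod 777 = 534.
x_2 = 534^2 mod 777 = 774.
Reached i = s−1 = 2 without hitting −1: 3 is a Miller–Rabin witness and 777 is composite.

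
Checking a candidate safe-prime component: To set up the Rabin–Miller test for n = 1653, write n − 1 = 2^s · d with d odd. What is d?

413

Halving: 1652 → 826 → 413; 413 is odd.
So 1652 = 2^2 · 413.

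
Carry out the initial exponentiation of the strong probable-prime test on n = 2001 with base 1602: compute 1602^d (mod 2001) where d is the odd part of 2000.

228

n − 1 = 2000 = 2^4 · 125, so s = 4 and d = 125.
By repeated squaring, 1602^125 ≡ 228 (mod 2001).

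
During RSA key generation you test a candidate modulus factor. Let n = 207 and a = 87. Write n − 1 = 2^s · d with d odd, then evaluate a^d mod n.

n − 1 = 206 = 2^1 · 103, so s = 1 and d = 103.
Repeated squaring mod 207: 87^1 ≡ 87, 87^2 ≡ 117, 87^4 ≡ 27, 87^8 ≡ 108, 87^16 ≡ 72, 87^32 ≡ 9, 87^64 ≡ 81.
103 = 64 + 32 + 4 + 2 + 1, so 87^103 ≡ 81·9·27·117·87 ≡ 27 (mod 207).

27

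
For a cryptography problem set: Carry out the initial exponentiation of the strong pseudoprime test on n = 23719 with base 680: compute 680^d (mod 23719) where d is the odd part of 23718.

n − 1 = 23718 = 2^1 · 11859, so s = 1 and d = 11859.
By repeated squaring, 680^11859 ≡ 1 (mod 23719).

1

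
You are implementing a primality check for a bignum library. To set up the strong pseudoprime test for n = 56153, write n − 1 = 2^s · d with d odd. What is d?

7019

Halving: 56152 → 28076 → 14038 → 7019; 7019 is odd.
So 56152 = 2^3 · 7019.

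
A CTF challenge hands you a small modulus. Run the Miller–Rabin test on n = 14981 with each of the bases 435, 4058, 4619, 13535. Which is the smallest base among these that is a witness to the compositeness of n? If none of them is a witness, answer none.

n − 1 = 14980 = 2^2 · 3745, so s = 2 and d = 3745.
Base 435: x_0 = 435^3745 mod 14981 = 1. x_0 = 1, so 435 is not a witness.
Base 4058: x_0 = 4058^3745 mod 14981 = 9087. x_0 is neither 1 nor 14980, so continue squaring. x_1 = 9087^2 mod 14981 = 13278. Reached i = s−1 = 1 without hitting −1: 4058 is a Miller–Rabin witness and 14981 is composite.
Base 4619: x_0 = 4619^3745 mod 14981 = 1. x_0 = 1, so 4619 is not a witness.
Base 13535: x_0 = 13535^3745 mod 14981 = 1492. x_0 is neither 1 nor 14980, so continue squaring. x_1 = 1492^2 mod 14981 = 8876. Reached i = s−1 = 1 without hitting −1: 13535 is a Miller–Rabin witness and 14981 is composite.
The smallest witness among the given bases is 4058.

4058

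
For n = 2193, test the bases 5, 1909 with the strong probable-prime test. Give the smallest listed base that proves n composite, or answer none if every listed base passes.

5

n − 1 = 2192 = 2^4 · 137, so s = 4 and d = 137.
Base 5: x_0 = 5^137 mod 2193 = 335. x_0 is neither 1 nor 2192, so continue squaring. x_1 = 335^2 mod 2193 = 382. x_2 = 382^2 mod 2193 = 1186. x_3 = 1186^2 mod 2193 = 883. Reached i = s−1 = 3 without hitting −1: 5 is a Miller–Rabin witness and 2193 is composite.
Base 1909: x_0 = 1909^137 mod 2193 = 454. x_0 is neither 1 nor 2192, so continue squaring. x_1 = 454^2 mod 2193 = 2167. x_2 = 2167^2 mod 2193 = 676. x_3 = 676^2 mod 2193 = 832. Reached i = s−1 = 3 without hitting −1: 1909 is a Miller–Rabin witness and 2193 is composite.
The smallest witness among the given bases is 5.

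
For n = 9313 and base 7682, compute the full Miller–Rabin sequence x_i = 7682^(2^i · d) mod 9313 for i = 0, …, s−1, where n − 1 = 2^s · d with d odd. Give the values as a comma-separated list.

1784, 6923, 3231, 8801, 1380

n − 1 = 9312 = 2^5 · 291, so s = 5 and d = 291.
x_0 = 7682^291 mod 9313 = 1784.
x_1 = 1784^2 mod 9313 = 6923.
x_2 = 6923^2 mod 9313 = 3231.
x_3 = 3231^2 mod 9313 = 8801.
x_4 = 8801^2 mod 9313 = 1380.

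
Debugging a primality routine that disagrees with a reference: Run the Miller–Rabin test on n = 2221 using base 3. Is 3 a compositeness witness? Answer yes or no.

no

n − 1 = 2220 = 2^2 · 555, so s = 2 and d = 555.
By repeated squaring, 3^555 ≡ 1 (mod 2221).
x_0 = 3^555 mod 2221 = 1.
x_0 = 1, so 3 is not a witness.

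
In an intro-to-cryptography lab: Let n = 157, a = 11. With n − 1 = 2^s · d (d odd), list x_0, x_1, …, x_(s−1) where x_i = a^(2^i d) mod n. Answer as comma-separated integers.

n − 1 = 156 = 2^2 · 39, so s = 2 and d = 39.
x_0 = 11^39 mod 157 = 1.
x_1 = 1^2 mod 157 = 1.

1, 1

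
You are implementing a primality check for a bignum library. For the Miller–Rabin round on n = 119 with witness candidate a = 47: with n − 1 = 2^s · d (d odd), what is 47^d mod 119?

38

n − 1 = 118 = 2^1 · 59, so s = 1 and d = 59.
47^59 mod 119 = 38.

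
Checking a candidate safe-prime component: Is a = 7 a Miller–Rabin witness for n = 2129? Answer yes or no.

no

n − 1 = 2128 = 2^4 · 133, so s = 4 and d = 133.
x_0 = 7^133 mod 2129 = 846.
x_0 is neither 1 nor 2128, so continue squaring.
x_1 = 846^2 mod 2129 = 372.
x_2 = 372^2 mod 2129 = 2128.
x_2 ≡ −1, so 7 is not a witness.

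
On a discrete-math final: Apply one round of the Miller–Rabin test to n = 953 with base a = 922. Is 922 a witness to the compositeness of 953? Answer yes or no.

no

n − 1 = 952 = 2^3 · 119, so s = 3 and d = 119.
x_0 = 922^119 mod 953 = 156.
x_0 is neither 1 nor 952, so continue squaring.
x_1 = 156^2 mod 953 = 511.
x_2 = 511^2 mod 953 = 952.
x_2 ≡ −1, so 922 is not a witness.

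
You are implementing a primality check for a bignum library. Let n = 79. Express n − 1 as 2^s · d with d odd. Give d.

39

Halving: 78 → 39; 39 is odd.
So 78 = 2^1 · 39.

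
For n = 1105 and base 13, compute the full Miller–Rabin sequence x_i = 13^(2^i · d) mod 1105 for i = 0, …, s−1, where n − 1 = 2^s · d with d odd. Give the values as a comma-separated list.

n − 1 = 1104 = 2^4 · 69, so s = 4 and d = 69.
x_0 = 13^69 mod 1105 = 13.
x_1 = 13^2 mod 1105 = 169.
x_2 = 169^2 mod 1105 = 936.
x_3 = 936^2 mod 1105 = 936.

13, 169, 936, 936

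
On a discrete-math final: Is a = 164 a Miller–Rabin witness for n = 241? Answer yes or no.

no

n − 1 = 240 = 2^4 · 15, so s = 4 and d = 15.
x_0 = 164^15 mod 241 = 30.
x_0 is neither 1 nor 240, so continue squaring.
x_1 = 30^2 mod 241 = 177.
x_2 = 177^2 mod 241 = 240.
x_2 ≡ −1, so 164 is not a witness.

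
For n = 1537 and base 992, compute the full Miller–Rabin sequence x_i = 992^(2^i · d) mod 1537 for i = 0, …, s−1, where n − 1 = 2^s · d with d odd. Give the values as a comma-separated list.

1289, 24, 576, 1321, 546, 1475, 770, 1155, 1446

n − 1 = 1536 = 2^9 · 3, so s = 9 and d = 3.
x_0 = 992^3 mod 1537 = 1289.
x_1 = 1289^2 mod 1537 = 24.
x_2 = 24^2 mod 1537 = 576.
x_3 = 576^2 mod 1537 = 1321.
x_4 = 1321^2 mod 1537 = 546.
x_5 = 546^2 mod 1537 = 1475.
x_6 = 1475^2 mod 1537 = 770.
x_7 = 770^2 mod 1537 = 1155.
x_8 = 1155^2 mod 1537 = 1446.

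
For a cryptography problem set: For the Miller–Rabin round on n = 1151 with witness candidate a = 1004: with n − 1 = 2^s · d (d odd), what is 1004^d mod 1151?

1150

n − 1 = 1150 = 2^1 · 575, so s = 1 and d = 575.
Repeated squaring mod 1151: 1004^1 ≡ 1004, 1004^2 ≡ 891, 1004^4 ≡ 842, 1004^8 ≡ 1099, 1004^16 ≡ 402, 1004^32 ≡ 464, 1004^64 ≡ 59, 1004^128 ≡ 28, 1004^256 ≡ 784, 1004^512 ≡ 22.
575 = 512 + 32 + 16 + 8 + 4 + 2 + 1, so 1004^575 ≡ 22·464·402·1099·842·891·1004 ≡ 1150 (mod 1151).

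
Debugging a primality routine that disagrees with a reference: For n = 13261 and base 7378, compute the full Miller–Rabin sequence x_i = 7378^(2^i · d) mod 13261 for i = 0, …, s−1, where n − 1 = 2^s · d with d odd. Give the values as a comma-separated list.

n − 1 = 13260 = 2^2 · 3315, so s = 2 and d = 3315.
x_0 = 7378^3315 mod 13261 = 9750.
x_1 = 9750^2 mod 13261 = 7652.

9750, 7652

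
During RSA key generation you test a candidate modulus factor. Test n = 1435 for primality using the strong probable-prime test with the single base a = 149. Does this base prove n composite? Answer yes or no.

yes

n − 1 = 1434 = 2^1 · 717, so s = 1 and d = 717.
x_0 = 149^717 mod 1435 = 309.
x_0 ∉ {1, 1434} and s = 1, so 149 is a Miller–Rabin witness and 1435 is composite.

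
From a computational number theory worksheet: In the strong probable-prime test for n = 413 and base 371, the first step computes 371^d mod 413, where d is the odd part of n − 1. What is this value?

63

n − 1 = 412 = 2^2 · 103, so s = 2 and d = 103.
Repeated squaring mod 413: 371^1 ≡ 371, 371^2 ≡ 112, 371^4 ≡ 154, 371^8 ≡ 175, 371^16 ≡ 63, 371^32 ≡ 252, 371^64 ≡ 315.
103 = 64 + 32 + 4 + 2 + 1, so 371^103 ≡ 315·252·154·112·371 ≡ 63 (mod 413).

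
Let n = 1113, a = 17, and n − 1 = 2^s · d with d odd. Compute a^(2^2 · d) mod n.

487

n − 1 = 1112 = 2^3 · 139, so s = 3 and d = 139.
Repeated squaring mod 1113: 17^1 ≡ 17, 17^2 ≡ 289, 17^4 ≡ 46, 17^8 ≡ 1003, 17^16 ≡ 970, 17^32 ≡ 415, 17^64 ≡ 823, 17^128 ≡ 625.
139 = 128 + 8 + 2 + 1, so 17^139 ≡ 625·1003·289·17 ≡ 38 (mod 1113).
x_0 = 38.
x_1 = 38^2 mod 1113 = 331.
x_2 = 331^2 mod 1113 = 487.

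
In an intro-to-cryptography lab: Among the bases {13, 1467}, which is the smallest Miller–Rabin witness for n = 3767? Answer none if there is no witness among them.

none

n − 1 = 3766 = 2^1 · 1883, so s = 1 and d = 1883.
Base 13: x_0 = 13^1883 mod 3767 = 1. x_0 = 1, so 13 is not a witness.
Base 1467: x_0 = 1467^1883 mod 3767 = 1. x_0 = 1, so 1467 is not a witness.
No listed base is a witness for 3767.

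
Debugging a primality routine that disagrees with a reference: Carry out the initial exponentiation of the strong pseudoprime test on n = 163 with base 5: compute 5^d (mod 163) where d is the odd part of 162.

n − 1 = 162 = 2^1 · 81, so s = 1 and d = 81.
Repeated squaring mod 163: 5^1 ≡ 5, 5^2 ≡ 25, 5^4 ≡ 136, 5^8 ≡ 77, 5^16 ≡ 61, 5^32 ≡ 135, 5^64 ≡ 132.
81 = 64 + 16 + 1, so 5^81 ≡ 132·61·5 ≡ 162 (mod 163).

162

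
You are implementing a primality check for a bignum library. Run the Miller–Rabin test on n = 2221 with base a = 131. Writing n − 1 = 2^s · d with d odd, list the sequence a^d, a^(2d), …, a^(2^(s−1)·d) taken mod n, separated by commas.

1, 1

n − 1 = 2220 = 2^2 · 555, so s = 2 and d = 555.
x_0 = 131^555 mod 2221 = 1.
x_1 = 1^2 mod 2221 = 1.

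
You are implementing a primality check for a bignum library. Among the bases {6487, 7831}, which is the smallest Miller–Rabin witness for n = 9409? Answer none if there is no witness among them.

6487

n − 1 = 9408 = 2^6 · 147, so s = 6 and d = 147.
Base 6487: x_0 = 6487^147 mod 9409 = 6517. x_0 is neither 1 nor 9408, so continue squaring. x_1 = 6517^2 mod 9409 = 8472. x_2 = 8472^2 mod 9409 = 2932. x_3 = 2932^2 mod 9409 = 6207. x_4 = 6207^2 mod 9409 = 6403. x_5 = 6403^2 mod 9409 = 3396. Reached i = s−1 = 5 without hitting −1: 6487 is a Miller–Rabin witness and 9409 is composite.
Base 7831: x_0 = 7831^147 mod 9409 = 4675. x_0 is neither 1 nor 9408, so continue squaring. x_1 = 4675^2 mod 9409 = 7927. x_2 = 7927^2 mod 9409 = 4027. x_3 = 4027^2 mod 9409 = 5022. x_4 = 5022^2 mod 9409 = 4364. x_5 = 4364^2 mod 9409 = 680. Reached i = s−1 = 5 without hitting −1: 7831 is a Miller–Rabin witness and 9409 is composite.
The smallest witness among the given bases is 6487.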